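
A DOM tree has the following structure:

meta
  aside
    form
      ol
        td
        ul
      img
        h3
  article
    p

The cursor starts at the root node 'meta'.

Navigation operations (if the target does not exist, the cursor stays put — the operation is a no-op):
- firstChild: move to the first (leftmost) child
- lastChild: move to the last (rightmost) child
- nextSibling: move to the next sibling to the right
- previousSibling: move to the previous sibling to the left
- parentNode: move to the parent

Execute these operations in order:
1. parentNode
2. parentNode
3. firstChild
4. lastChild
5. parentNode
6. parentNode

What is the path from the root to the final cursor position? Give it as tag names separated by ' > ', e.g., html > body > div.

After 1 (parentNode): meta (no-op, stayed)
After 2 (parentNode): meta (no-op, stayed)
After 3 (firstChild): aside
After 4 (lastChild): form
After 5 (parentNode): aside
After 6 (parentNode): meta

Answer: meta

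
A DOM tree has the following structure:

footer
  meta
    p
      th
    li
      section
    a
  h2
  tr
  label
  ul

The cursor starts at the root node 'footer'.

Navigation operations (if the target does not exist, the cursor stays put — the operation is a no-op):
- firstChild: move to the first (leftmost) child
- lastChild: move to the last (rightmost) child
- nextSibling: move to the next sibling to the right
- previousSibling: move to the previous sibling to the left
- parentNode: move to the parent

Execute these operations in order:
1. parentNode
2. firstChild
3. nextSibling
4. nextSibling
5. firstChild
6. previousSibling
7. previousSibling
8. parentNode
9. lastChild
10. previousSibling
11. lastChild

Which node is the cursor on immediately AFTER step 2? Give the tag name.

After 1 (parentNode): footer (no-op, stayed)
After 2 (firstChild): meta

Answer: meta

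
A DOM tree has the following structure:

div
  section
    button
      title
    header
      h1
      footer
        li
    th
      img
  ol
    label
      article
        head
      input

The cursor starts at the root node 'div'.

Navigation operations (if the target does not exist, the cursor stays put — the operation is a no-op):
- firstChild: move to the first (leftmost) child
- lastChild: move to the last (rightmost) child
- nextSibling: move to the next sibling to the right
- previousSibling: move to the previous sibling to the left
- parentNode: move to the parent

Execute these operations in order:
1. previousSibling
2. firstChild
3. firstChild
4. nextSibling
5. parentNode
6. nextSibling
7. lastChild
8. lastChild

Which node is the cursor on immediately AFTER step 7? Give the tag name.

Answer: label

Derivation:
After 1 (previousSibling): div (no-op, stayed)
After 2 (firstChild): section
After 3 (firstChild): button
After 4 (nextSibling): header
After 5 (parentNode): section
After 6 (nextSibling): ol
After 7 (lastChild): label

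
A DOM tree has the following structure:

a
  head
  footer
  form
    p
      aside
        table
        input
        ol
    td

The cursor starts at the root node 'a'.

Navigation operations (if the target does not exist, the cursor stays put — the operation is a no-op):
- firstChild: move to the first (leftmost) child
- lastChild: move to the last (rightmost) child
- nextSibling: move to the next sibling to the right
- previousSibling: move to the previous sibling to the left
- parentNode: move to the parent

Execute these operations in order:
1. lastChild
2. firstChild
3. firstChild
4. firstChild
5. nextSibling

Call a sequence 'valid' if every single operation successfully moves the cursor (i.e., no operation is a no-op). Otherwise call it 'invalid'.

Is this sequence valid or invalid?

Answer: valid

Derivation:
After 1 (lastChild): form
After 2 (firstChild): p
After 3 (firstChild): aside
After 4 (firstChild): table
After 5 (nextSibling): input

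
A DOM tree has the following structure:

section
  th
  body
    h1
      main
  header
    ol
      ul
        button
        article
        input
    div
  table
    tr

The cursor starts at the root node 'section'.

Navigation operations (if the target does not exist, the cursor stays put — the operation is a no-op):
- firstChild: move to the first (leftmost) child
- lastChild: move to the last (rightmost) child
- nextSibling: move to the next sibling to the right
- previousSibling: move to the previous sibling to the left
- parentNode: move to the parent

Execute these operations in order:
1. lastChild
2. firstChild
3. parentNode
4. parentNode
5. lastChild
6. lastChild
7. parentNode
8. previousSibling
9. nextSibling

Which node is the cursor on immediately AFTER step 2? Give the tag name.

Answer: tr

Derivation:
After 1 (lastChild): table
After 2 (firstChild): tr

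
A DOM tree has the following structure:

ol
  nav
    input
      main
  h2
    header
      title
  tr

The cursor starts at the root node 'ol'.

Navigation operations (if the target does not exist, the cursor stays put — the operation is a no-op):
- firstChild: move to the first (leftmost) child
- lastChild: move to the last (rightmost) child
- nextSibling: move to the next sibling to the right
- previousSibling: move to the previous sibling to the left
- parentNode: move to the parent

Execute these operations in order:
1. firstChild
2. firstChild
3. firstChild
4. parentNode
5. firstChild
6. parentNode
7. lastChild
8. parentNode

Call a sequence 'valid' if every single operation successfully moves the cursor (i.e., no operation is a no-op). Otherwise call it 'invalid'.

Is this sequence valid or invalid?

After 1 (firstChild): nav
After 2 (firstChild): input
After 3 (firstChild): main
After 4 (parentNode): input
After 5 (firstChild): main
After 6 (parentNode): input
After 7 (lastChild): main
After 8 (parentNode): input

Answer: valid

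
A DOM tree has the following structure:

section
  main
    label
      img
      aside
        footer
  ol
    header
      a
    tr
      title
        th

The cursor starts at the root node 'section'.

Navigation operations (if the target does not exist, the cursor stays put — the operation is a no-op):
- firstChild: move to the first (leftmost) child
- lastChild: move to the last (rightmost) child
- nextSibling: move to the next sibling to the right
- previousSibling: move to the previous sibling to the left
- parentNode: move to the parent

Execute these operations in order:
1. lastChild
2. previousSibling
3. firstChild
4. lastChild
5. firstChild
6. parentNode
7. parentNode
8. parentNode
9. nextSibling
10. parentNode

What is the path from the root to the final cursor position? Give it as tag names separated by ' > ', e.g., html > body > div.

Answer: section

Derivation:
After 1 (lastChild): ol
After 2 (previousSibling): main
After 3 (firstChild): label
After 4 (lastChild): aside
After 5 (firstChild): footer
After 6 (parentNode): aside
After 7 (parentNode): label
After 8 (parentNode): main
After 9 (nextSibling): ol
After 10 (parentNode): section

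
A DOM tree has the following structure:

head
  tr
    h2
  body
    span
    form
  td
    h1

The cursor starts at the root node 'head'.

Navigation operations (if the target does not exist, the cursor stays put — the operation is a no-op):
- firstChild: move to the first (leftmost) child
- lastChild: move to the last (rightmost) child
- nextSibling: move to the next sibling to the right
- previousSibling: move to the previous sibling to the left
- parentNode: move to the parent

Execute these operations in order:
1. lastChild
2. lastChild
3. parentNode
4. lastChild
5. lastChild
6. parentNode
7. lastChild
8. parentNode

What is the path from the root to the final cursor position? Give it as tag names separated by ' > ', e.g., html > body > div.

After 1 (lastChild): td
After 2 (lastChild): h1
After 3 (parentNode): td
After 4 (lastChild): h1
After 5 (lastChild): h1 (no-op, stayed)
After 6 (parentNode): td
After 7 (lastChild): h1
After 8 (parentNode): td

Answer: head > td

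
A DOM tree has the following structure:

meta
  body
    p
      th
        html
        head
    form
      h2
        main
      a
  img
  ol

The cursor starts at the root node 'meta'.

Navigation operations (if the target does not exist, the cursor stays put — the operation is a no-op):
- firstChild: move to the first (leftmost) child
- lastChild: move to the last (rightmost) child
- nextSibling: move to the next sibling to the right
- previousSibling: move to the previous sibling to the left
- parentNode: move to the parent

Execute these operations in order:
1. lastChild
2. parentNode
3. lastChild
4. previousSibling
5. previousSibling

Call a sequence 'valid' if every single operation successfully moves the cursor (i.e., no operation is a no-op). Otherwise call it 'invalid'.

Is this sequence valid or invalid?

After 1 (lastChild): ol
After 2 (parentNode): meta
After 3 (lastChild): ol
After 4 (previousSibling): img
After 5 (previousSibling): body

Answer: valid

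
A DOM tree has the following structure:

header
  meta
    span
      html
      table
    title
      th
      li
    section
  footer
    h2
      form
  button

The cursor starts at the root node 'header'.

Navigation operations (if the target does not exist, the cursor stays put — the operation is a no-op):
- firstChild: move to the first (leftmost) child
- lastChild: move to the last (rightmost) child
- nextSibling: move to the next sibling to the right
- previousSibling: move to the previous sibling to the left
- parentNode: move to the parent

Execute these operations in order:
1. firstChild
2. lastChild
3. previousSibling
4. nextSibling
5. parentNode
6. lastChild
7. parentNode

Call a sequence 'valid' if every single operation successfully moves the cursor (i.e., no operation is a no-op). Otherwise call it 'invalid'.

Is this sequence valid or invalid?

Answer: valid

Derivation:
After 1 (firstChild): meta
After 2 (lastChild): section
After 3 (previousSibling): title
After 4 (nextSibling): section
After 5 (parentNode): meta
After 6 (lastChild): section
After 7 (parentNode): meta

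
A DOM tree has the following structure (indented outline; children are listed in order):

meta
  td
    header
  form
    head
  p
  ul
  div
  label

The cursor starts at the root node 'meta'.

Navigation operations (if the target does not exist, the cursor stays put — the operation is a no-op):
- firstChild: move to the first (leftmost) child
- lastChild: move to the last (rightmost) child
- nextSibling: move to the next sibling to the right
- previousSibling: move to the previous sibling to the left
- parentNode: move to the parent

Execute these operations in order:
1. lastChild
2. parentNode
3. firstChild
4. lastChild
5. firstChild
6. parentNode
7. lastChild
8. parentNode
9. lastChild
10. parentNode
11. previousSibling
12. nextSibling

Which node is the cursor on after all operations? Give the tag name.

After 1 (lastChild): label
After 2 (parentNode): meta
After 3 (firstChild): td
After 4 (lastChild): header
After 5 (firstChild): header (no-op, stayed)
After 6 (parentNode): td
After 7 (lastChild): header
After 8 (parentNode): td
After 9 (lastChild): header
After 10 (parentNode): td
After 11 (previousSibling): td (no-op, stayed)
After 12 (nextSibling): form

Answer: form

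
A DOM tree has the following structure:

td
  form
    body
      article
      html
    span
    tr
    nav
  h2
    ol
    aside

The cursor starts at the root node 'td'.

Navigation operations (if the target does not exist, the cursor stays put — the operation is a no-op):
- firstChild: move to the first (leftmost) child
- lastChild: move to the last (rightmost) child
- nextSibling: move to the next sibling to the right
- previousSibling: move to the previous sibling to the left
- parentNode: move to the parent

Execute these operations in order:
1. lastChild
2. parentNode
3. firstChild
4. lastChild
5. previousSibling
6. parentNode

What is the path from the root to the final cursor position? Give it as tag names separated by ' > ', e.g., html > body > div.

After 1 (lastChild): h2
After 2 (parentNode): td
After 3 (firstChild): form
After 4 (lastChild): nav
After 5 (previousSibling): tr
After 6 (parentNode): form

Answer: td > form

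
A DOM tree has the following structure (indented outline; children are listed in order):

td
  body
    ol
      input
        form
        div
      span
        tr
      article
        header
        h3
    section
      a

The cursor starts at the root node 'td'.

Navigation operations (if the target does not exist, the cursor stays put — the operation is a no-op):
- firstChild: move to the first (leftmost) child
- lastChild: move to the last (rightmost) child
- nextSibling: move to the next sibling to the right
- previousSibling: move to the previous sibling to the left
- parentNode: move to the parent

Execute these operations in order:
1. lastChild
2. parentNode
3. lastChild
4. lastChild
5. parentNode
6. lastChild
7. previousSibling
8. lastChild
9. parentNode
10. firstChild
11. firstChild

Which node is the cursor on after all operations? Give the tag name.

After 1 (lastChild): body
After 2 (parentNode): td
After 3 (lastChild): body
After 4 (lastChild): section
After 5 (parentNode): body
After 6 (lastChild): section
After 7 (previousSibling): ol
After 8 (lastChild): article
After 9 (parentNode): ol
After 10 (firstChild): input
After 11 (firstChild): form

Answer: form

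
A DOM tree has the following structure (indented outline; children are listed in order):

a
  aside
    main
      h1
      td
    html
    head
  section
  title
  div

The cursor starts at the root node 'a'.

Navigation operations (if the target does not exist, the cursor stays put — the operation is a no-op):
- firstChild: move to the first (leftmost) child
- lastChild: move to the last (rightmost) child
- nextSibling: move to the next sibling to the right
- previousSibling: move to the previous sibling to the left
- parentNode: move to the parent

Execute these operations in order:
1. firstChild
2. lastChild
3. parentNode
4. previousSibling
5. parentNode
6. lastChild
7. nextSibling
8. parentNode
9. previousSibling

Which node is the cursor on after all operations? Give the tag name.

After 1 (firstChild): aside
After 2 (lastChild): head
After 3 (parentNode): aside
After 4 (previousSibling): aside (no-op, stayed)
After 5 (parentNode): a
After 6 (lastChild): div
After 7 (nextSibling): div (no-op, stayed)
After 8 (parentNode): a
After 9 (previousSibling): a (no-op, stayed)

Answer: a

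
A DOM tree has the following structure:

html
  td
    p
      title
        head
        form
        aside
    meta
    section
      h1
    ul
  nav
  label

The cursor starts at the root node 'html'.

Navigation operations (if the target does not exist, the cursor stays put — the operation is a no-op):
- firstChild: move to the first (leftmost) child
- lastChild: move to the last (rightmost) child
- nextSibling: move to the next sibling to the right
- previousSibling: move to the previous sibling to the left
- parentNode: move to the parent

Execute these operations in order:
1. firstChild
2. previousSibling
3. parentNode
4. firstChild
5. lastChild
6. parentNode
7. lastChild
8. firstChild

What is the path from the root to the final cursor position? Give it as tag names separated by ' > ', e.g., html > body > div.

Answer: html > td > ul

Derivation:
After 1 (firstChild): td
After 2 (previousSibling): td (no-op, stayed)
After 3 (parentNode): html
After 4 (firstChild): td
After 5 (lastChild): ul
After 6 (parentNode): td
After 7 (lastChild): ul
After 8 (firstChild): ul (no-op, stayed)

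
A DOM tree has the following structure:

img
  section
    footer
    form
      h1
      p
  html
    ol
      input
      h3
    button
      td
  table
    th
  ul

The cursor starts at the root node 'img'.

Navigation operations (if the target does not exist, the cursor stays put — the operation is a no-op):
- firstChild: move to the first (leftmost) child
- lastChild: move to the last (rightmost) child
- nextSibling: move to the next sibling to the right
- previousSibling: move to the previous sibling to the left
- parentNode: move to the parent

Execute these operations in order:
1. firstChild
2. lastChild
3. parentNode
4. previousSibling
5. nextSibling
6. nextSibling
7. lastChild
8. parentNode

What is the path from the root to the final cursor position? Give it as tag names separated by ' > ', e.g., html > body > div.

Answer: img > table

Derivation:
After 1 (firstChild): section
After 2 (lastChild): form
After 3 (parentNode): section
After 4 (previousSibling): section (no-op, stayed)
After 5 (nextSibling): html
After 6 (nextSibling): table
After 7 (lastChild): th
After 8 (parentNode): table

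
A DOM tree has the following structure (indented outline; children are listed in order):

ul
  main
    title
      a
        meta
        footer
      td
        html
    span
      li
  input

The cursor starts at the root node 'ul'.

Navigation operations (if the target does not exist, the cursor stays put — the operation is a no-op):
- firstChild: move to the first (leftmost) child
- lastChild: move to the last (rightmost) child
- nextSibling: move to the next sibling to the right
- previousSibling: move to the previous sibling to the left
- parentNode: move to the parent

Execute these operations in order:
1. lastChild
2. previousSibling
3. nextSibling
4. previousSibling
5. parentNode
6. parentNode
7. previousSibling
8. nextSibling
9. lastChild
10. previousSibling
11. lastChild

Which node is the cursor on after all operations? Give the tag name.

After 1 (lastChild): input
After 2 (previousSibling): main
After 3 (nextSibling): input
After 4 (previousSibling): main
After 5 (parentNode): ul
After 6 (parentNode): ul (no-op, stayed)
After 7 (previousSibling): ul (no-op, stayed)
After 8 (nextSibling): ul (no-op, stayed)
After 9 (lastChild): input
After 10 (previousSibling): main
After 11 (lastChild): span

Answer: span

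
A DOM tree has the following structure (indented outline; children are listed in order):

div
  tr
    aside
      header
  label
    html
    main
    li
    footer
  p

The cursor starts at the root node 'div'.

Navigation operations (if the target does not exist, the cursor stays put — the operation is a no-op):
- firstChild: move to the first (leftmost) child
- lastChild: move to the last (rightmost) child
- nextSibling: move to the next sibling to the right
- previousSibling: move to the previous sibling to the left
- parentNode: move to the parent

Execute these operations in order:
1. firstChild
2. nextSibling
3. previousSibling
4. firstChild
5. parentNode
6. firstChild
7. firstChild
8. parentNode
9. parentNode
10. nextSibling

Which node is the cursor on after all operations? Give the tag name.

After 1 (firstChild): tr
After 2 (nextSibling): label
After 3 (previousSibling): tr
After 4 (firstChild): aside
After 5 (parentNode): tr
After 6 (firstChild): aside
After 7 (firstChild): header
After 8 (parentNode): aside
After 9 (parentNode): tr
After 10 (nextSibling): label

Answer: label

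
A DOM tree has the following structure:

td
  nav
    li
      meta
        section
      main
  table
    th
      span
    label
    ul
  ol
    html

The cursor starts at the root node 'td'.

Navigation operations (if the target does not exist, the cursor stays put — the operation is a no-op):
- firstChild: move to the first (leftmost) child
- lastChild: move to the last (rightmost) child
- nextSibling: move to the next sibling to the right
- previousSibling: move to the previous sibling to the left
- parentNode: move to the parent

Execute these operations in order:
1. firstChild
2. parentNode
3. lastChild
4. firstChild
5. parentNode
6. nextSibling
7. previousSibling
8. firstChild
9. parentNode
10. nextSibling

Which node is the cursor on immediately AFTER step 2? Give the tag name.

Answer: td

Derivation:
After 1 (firstChild): nav
After 2 (parentNode): td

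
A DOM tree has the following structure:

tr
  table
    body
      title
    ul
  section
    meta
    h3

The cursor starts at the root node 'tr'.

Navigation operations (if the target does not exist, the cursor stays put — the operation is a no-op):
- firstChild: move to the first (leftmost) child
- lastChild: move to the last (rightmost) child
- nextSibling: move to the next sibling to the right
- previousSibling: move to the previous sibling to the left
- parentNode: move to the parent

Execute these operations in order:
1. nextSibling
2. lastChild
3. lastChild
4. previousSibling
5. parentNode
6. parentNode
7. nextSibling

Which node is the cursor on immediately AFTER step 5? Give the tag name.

Answer: section

Derivation:
After 1 (nextSibling): tr (no-op, stayed)
After 2 (lastChild): section
After 3 (lastChild): h3
After 4 (previousSibling): meta
After 5 (parentNode): section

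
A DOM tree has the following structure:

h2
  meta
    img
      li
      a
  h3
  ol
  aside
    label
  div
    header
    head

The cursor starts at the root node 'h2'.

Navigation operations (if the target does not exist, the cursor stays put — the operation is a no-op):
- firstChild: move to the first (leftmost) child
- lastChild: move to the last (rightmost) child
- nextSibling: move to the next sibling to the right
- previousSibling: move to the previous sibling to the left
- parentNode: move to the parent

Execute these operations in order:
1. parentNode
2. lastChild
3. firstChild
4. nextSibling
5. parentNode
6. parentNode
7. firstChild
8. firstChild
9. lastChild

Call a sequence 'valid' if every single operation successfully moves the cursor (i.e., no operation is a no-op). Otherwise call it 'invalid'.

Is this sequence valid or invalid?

Answer: invalid

Derivation:
After 1 (parentNode): h2 (no-op, stayed)
After 2 (lastChild): div
After 3 (firstChild): header
After 4 (nextSibling): head
After 5 (parentNode): div
After 6 (parentNode): h2
After 7 (firstChild): meta
After 8 (firstChild): img
After 9 (lastChild): a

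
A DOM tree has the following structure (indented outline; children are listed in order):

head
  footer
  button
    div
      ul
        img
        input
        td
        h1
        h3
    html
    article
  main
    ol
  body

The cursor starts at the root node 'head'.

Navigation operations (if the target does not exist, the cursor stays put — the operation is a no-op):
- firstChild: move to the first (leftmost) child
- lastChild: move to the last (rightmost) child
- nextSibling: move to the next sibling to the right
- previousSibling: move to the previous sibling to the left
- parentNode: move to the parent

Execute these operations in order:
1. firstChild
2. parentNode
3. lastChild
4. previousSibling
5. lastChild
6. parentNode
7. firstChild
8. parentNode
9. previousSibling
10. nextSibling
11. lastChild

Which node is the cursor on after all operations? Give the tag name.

Answer: ol

Derivation:
After 1 (firstChild): footer
After 2 (parentNode): head
After 3 (lastChild): body
After 4 (previousSibling): main
After 5 (lastChild): ol
After 6 (parentNode): main
After 7 (firstChild): ol
After 8 (parentNode): main
After 9 (previousSibling): button
After 10 (nextSibling): main
After 11 (lastChild): ol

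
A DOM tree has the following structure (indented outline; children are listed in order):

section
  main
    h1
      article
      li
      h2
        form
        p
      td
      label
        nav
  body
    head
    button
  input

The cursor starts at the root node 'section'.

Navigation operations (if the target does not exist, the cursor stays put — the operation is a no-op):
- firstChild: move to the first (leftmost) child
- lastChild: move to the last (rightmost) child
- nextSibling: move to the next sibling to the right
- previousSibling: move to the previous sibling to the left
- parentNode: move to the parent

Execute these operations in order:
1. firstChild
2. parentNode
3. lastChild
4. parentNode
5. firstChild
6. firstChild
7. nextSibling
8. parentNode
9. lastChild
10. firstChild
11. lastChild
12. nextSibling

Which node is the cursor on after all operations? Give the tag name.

After 1 (firstChild): main
After 2 (parentNode): section
After 3 (lastChild): input
After 4 (parentNode): section
After 5 (firstChild): main
After 6 (firstChild): h1
After 7 (nextSibling): h1 (no-op, stayed)
After 8 (parentNode): main
After 9 (lastChild): h1
After 10 (firstChild): article
After 11 (lastChild): article (no-op, stayed)
After 12 (nextSibling): li

Answer: li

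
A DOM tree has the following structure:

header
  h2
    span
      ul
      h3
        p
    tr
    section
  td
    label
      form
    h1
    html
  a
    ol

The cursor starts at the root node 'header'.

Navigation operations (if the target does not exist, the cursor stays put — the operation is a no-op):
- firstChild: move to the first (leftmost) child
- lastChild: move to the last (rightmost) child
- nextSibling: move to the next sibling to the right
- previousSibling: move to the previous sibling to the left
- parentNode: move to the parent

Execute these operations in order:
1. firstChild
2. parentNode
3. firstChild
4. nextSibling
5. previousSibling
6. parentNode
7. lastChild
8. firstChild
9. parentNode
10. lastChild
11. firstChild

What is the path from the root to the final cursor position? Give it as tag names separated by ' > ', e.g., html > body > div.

Answer: header > a > ol

Derivation:
After 1 (firstChild): h2
After 2 (parentNode): header
After 3 (firstChild): h2
After 4 (nextSibling): td
After 5 (previousSibling): h2
After 6 (parentNode): header
After 7 (lastChild): a
After 8 (firstChild): ol
After 9 (parentNode): a
After 10 (lastChild): ol
After 11 (firstChild): ol (no-op, stayed)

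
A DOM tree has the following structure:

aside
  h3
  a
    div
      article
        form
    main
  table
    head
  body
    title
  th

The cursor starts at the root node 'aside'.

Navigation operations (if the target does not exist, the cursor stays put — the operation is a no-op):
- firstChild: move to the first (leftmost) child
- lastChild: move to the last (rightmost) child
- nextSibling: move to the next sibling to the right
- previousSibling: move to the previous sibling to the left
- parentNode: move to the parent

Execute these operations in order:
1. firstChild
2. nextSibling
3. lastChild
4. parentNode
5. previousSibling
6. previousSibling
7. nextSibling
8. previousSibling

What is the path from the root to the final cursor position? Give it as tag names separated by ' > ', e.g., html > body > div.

Answer: aside > h3

Derivation:
After 1 (firstChild): h3
After 2 (nextSibling): a
After 3 (lastChild): main
After 4 (parentNode): a
After 5 (previousSibling): h3
After 6 (previousSibling): h3 (no-op, stayed)
After 7 (nextSibling): a
After 8 (previousSibling): h3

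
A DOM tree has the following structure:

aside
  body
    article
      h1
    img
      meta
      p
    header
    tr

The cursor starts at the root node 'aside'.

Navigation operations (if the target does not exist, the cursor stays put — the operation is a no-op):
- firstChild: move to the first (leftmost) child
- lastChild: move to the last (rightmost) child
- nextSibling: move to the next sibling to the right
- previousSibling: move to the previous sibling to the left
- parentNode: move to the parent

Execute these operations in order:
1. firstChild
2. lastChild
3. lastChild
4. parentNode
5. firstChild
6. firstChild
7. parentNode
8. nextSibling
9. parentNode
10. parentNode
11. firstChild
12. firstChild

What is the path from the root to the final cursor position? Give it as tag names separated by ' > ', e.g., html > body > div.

After 1 (firstChild): body
After 2 (lastChild): tr
After 3 (lastChild): tr (no-op, stayed)
After 4 (parentNode): body
After 5 (firstChild): article
After 6 (firstChild): h1
After 7 (parentNode): article
After 8 (nextSibling): img
After 9 (parentNode): body
After 10 (parentNode): aside
After 11 (firstChild): body
After 12 (firstChild): article

Answer: aside > body > article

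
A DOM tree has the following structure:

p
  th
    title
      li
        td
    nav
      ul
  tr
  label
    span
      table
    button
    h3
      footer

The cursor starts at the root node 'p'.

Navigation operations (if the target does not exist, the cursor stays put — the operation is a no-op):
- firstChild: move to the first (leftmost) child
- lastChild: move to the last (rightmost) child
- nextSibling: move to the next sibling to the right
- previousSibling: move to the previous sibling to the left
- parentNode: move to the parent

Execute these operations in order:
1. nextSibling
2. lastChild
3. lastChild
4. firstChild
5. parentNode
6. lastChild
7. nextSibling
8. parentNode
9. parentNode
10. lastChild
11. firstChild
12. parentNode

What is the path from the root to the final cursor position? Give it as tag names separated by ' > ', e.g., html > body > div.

Answer: p > label > h3

Derivation:
After 1 (nextSibling): p (no-op, stayed)
After 2 (lastChild): label
After 3 (lastChild): h3
After 4 (firstChild): footer
After 5 (parentNode): h3
After 6 (lastChild): footer
After 7 (nextSibling): footer (no-op, stayed)
After 8 (parentNode): h3
After 9 (parentNode): label
After 10 (lastChild): h3
After 11 (firstChild): footer
After 12 (parentNode): h3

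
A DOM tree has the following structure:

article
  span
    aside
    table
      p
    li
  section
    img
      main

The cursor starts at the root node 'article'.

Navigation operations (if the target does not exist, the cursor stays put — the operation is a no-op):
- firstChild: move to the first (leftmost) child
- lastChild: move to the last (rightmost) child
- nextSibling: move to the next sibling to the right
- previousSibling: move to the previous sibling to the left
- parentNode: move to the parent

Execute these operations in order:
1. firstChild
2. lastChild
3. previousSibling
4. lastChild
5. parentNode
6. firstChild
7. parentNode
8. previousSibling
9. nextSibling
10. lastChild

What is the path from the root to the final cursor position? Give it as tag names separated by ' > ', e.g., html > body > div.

After 1 (firstChild): span
After 2 (lastChild): li
After 3 (previousSibling): table
After 4 (lastChild): p
After 5 (parentNode): table
After 6 (firstChild): p
After 7 (parentNode): table
After 8 (previousSibling): aside
After 9 (nextSibling): table
After 10 (lastChild): p

Answer: article > span > table > p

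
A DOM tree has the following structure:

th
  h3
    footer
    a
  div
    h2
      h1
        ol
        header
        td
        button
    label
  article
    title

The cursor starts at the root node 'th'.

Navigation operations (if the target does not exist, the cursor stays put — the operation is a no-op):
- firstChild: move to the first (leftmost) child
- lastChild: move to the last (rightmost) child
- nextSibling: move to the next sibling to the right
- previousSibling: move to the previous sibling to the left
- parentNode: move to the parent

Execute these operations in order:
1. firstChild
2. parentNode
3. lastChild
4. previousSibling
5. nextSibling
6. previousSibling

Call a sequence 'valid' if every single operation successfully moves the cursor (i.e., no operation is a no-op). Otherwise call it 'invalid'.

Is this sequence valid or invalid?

Answer: valid

Derivation:
After 1 (firstChild): h3
After 2 (parentNode): th
After 3 (lastChild): article
After 4 (previousSibling): div
After 5 (nextSibling): article
After 6 (previousSibling): div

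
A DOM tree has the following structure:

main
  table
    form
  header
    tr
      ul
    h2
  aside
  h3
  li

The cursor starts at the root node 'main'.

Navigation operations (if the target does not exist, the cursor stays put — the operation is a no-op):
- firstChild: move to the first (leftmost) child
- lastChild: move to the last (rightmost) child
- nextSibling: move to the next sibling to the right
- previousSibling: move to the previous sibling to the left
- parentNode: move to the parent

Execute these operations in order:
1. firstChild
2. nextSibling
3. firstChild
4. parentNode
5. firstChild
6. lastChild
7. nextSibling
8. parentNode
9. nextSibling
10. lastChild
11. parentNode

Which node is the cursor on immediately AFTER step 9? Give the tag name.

Answer: h2

Derivation:
After 1 (firstChild): table
After 2 (nextSibling): header
After 3 (firstChild): tr
After 4 (parentNode): header
After 5 (firstChild): tr
After 6 (lastChild): ul
After 7 (nextSibling): ul (no-op, stayed)
After 8 (parentNode): tr
After 9 (nextSibling): h2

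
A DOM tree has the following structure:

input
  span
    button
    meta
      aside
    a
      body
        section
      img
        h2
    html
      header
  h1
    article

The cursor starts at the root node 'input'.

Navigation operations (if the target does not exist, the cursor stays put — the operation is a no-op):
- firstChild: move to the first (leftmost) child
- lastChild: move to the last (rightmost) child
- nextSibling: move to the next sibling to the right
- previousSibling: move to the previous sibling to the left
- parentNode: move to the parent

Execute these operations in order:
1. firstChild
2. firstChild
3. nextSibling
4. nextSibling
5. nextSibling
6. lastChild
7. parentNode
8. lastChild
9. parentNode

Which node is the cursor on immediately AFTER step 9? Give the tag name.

After 1 (firstChild): span
After 2 (firstChild): button
After 3 (nextSibling): meta
After 4 (nextSibling): a
After 5 (nextSibling): html
After 6 (lastChild): header
After 7 (parentNode): html
After 8 (lastChild): header
After 9 (parentNode): html

Answer: html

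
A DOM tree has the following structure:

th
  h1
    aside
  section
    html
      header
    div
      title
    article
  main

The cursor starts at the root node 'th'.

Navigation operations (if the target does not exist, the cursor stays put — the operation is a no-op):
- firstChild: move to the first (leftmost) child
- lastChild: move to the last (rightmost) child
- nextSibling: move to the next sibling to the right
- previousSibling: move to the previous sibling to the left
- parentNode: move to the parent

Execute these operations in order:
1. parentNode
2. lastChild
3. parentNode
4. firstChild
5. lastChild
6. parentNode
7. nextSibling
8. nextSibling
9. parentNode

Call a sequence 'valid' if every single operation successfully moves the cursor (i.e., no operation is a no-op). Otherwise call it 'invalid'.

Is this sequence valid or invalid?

Answer: invalid

Derivation:
After 1 (parentNode): th (no-op, stayed)
After 2 (lastChild): main
After 3 (parentNode): th
After 4 (firstChild): h1
After 5 (lastChild): aside
After 6 (parentNode): h1
After 7 (nextSibling): section
After 8 (nextSibling): main
After 9 (parentNode): th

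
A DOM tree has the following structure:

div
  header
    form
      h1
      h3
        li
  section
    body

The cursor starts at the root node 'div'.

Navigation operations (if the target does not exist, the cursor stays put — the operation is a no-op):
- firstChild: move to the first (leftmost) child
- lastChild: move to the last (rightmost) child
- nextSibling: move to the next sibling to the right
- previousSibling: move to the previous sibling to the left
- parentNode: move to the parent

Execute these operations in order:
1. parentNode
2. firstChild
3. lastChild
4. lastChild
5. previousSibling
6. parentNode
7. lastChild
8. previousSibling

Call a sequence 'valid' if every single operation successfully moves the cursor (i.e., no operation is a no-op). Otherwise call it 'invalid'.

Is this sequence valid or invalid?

After 1 (parentNode): div (no-op, stayed)
After 2 (firstChild): header
After 3 (lastChild): form
After 4 (lastChild): h3
After 5 (previousSibling): h1
After 6 (parentNode): form
After 7 (lastChild): h3
After 8 (previousSibling): h1

Answer: invalid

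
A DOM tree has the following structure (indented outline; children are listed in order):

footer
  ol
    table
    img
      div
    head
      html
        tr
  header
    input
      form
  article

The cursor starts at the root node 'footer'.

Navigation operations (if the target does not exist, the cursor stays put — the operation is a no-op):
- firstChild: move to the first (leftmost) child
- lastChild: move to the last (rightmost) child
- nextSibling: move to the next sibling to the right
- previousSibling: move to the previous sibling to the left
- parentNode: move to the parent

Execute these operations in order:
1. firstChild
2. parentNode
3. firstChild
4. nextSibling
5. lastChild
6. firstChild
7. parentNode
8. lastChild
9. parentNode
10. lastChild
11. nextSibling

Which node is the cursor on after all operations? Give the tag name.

Answer: form

Derivation:
After 1 (firstChild): ol
After 2 (parentNode): footer
After 3 (firstChild): ol
After 4 (nextSibling): header
After 5 (lastChild): input
After 6 (firstChild): form
After 7 (parentNode): input
After 8 (lastChild): form
After 9 (parentNode): input
After 10 (lastChild): form
After 11 (nextSibling): form (no-op, stayed)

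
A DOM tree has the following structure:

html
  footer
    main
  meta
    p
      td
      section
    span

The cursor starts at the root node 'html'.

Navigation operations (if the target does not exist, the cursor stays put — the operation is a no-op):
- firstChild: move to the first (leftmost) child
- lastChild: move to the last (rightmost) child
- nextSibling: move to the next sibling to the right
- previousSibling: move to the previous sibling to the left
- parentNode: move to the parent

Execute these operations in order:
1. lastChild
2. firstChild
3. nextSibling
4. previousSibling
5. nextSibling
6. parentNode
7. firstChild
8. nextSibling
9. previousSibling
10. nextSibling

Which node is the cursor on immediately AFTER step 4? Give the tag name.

Answer: p

Derivation:
After 1 (lastChild): meta
After 2 (firstChild): p
After 3 (nextSibling): span
After 4 (previousSibling): p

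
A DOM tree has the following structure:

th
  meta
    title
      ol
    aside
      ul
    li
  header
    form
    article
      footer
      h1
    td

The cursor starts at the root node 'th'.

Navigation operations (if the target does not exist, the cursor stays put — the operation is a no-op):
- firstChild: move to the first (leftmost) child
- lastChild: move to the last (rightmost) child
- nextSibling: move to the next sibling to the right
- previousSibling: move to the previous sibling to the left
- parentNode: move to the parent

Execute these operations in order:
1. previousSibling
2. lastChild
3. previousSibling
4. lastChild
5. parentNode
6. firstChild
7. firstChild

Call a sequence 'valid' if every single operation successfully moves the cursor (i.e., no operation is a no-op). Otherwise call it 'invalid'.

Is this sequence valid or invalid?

Answer: invalid

Derivation:
After 1 (previousSibling): th (no-op, stayed)
After 2 (lastChild): header
After 3 (previousSibling): meta
After 4 (lastChild): li
After 5 (parentNode): meta
After 6 (firstChild): title
After 7 (firstChild): ol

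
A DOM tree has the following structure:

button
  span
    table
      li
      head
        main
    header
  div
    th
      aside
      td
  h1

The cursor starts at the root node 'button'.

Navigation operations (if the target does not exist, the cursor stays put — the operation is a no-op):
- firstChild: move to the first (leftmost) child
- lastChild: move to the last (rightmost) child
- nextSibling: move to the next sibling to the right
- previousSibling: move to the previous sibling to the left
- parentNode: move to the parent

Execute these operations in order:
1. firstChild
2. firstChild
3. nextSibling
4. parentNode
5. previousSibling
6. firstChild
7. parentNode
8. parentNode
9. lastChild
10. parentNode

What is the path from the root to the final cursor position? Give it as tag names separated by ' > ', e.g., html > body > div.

Answer: button

Derivation:
After 1 (firstChild): span
After 2 (firstChild): table
After 3 (nextSibling): header
After 4 (parentNode): span
After 5 (previousSibling): span (no-op, stayed)
After 6 (firstChild): table
After 7 (parentNode): span
After 8 (parentNode): button
After 9 (lastChild): h1
After 10 (parentNode): button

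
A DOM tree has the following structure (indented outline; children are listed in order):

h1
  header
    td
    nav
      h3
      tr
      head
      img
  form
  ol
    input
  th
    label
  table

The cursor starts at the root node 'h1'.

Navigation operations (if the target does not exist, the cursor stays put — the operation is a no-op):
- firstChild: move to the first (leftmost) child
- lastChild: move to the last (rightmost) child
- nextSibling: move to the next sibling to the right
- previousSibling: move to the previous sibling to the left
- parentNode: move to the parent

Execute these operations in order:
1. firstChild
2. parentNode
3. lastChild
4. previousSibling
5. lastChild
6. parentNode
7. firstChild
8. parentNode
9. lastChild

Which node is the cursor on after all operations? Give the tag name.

Answer: label

Derivation:
After 1 (firstChild): header
After 2 (parentNode): h1
After 3 (lastChild): table
After 4 (previousSibling): th
After 5 (lastChild): label
After 6 (parentNode): th
After 7 (firstChild): label
After 8 (parentNode): th
After 9 (lastChild): label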